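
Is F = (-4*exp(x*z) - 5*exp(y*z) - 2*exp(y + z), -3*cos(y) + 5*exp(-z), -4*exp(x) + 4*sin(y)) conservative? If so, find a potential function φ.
No, ∇×F = (4*cos(y) + 5*exp(-z), -4*x*exp(x*z) - 5*y*exp(y*z) + 4*exp(x) - 2*exp(y + z), 5*z*exp(y*z) + 2*exp(y + z)) ≠ 0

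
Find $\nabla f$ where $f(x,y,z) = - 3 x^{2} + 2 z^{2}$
(-6*x, 0, 4*z)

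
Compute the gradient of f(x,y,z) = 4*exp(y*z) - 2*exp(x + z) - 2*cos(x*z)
(2*z*sin(x*z) - 2*exp(x + z), 4*z*exp(y*z), 2*x*sin(x*z) + 4*y*exp(y*z) - 2*exp(x + z))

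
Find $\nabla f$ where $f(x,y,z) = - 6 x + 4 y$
(-6, 4, 0)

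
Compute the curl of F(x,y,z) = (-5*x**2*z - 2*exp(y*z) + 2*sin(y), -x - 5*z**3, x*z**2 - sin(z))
(15*z**2, -5*x**2 - 2*y*exp(y*z) - z**2, 2*z*exp(y*z) - 2*cos(y) - 1)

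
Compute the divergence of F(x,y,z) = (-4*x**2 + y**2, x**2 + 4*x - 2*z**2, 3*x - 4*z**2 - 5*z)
-8*x - 8*z - 5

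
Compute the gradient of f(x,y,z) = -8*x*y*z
(-8*y*z, -8*x*z, -8*x*y)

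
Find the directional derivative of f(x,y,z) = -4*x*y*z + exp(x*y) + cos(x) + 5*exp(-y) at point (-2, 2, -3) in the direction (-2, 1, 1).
-sqrt(6)*(6 + 5*exp(2) + 2*exp(4)*sin(2) + 56*exp(4))*exp(-4)/6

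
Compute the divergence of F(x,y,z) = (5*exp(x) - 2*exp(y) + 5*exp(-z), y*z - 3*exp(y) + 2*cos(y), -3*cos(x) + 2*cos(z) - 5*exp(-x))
z + 5*exp(x) - 3*exp(y) - 2*sin(y) - 2*sin(z)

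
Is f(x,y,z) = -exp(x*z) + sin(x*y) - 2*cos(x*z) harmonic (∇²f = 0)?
No, ∇²f = -x**2*(exp(x*z) - 2*cos(x*z)) - x**2*sin(x*y) - y**2*sin(x*y) - z**2*exp(x*z) + 2*z**2*cos(x*z)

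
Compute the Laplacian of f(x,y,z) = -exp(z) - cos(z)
-exp(z) + cos(z)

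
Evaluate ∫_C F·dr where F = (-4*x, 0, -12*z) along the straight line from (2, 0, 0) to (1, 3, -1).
0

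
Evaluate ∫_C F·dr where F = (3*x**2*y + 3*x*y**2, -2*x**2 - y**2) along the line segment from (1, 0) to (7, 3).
903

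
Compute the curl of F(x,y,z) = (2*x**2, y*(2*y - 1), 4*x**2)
(0, -8*x, 0)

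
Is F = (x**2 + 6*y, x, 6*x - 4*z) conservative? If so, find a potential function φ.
No, ∇×F = (0, -6, -5) ≠ 0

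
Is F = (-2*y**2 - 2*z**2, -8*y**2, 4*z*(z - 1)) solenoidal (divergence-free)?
No, ∇·F = -16*y + 8*z - 4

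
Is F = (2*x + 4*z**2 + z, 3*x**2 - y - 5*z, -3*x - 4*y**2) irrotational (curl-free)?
No, ∇×F = (5 - 8*y, 8*z + 4, 6*x)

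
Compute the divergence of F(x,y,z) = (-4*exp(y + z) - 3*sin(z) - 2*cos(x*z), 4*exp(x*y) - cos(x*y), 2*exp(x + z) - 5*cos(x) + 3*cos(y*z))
4*x*exp(x*y) + x*sin(x*y) - 3*y*sin(y*z) + 2*z*sin(x*z) + 2*exp(x + z)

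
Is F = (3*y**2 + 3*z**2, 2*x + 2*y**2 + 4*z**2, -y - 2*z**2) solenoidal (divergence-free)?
No, ∇·F = 4*y - 4*z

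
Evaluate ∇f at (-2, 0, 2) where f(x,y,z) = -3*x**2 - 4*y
(12, -4, 0)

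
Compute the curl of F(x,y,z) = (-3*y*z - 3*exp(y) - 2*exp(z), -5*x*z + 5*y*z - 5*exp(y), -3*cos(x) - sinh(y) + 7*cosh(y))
(5*x - 5*y + 7*sinh(y) - cosh(y), -3*y - 2*exp(z) - 3*sin(x), -2*z + 3*exp(y))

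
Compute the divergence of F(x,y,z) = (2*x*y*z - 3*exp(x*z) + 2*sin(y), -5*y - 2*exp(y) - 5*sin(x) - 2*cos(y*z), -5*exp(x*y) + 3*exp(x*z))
3*x*exp(x*z) + 2*y*z - 3*z*exp(x*z) + 2*z*sin(y*z) - 2*exp(y) - 5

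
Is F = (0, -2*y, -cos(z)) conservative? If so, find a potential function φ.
Yes, F is conservative. φ = -y**2 - sin(z)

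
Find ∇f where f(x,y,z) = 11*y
(0, 11, 0)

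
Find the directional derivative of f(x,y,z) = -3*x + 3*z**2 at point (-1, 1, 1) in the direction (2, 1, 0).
-6*sqrt(5)/5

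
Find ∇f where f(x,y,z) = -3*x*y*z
(-3*y*z, -3*x*z, -3*x*y)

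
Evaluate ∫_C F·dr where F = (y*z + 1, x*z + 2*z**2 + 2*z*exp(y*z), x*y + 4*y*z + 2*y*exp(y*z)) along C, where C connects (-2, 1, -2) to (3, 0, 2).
-5 - 2*exp(-2)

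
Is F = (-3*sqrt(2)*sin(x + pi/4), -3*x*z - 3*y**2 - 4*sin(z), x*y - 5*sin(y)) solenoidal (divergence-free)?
No, ∇·F = -6*y - 3*sqrt(2)*cos(x + pi/4)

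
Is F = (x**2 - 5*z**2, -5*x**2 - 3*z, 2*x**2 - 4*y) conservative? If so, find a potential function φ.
No, ∇×F = (-1, -4*x - 10*z, -10*x) ≠ 0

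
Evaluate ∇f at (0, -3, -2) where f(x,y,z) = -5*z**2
(0, 0, 20)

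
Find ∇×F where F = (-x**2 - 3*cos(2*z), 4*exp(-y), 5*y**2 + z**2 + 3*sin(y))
(10*y + 3*cos(y), 6*sin(2*z), 0)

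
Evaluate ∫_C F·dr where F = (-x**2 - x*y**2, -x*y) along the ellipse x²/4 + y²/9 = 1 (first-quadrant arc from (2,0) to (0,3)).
17/3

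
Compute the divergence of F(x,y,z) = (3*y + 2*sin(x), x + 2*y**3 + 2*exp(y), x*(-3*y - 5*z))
-5*x + 6*y**2 + 2*exp(y) + 2*cos(x)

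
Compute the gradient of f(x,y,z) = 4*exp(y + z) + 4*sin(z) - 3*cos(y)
(0, 4*exp(y + z) + 3*sin(y), 4*exp(y + z) + 4*cos(z))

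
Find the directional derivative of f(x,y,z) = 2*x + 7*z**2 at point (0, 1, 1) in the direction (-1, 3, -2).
-15*sqrt(14)/7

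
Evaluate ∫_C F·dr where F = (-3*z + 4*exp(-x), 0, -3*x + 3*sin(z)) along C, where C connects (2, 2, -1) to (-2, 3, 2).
-8*sinh(2) - 3*cos(2) + 3*cos(1) + 6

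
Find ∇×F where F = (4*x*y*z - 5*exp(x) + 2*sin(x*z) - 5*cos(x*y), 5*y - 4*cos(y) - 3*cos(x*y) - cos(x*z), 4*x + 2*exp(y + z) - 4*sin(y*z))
(-x*sin(x*z) - 4*z*cos(y*z) + 2*exp(y + z), 4*x*y + 2*x*cos(x*z) - 4, -4*x*z - 5*x*sin(x*y) + 3*y*sin(x*y) + z*sin(x*z))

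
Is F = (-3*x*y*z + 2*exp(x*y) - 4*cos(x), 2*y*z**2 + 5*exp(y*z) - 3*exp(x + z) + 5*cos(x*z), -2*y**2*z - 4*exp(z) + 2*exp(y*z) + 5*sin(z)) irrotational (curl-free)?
No, ∇×F = (5*x*sin(x*z) - 8*y*z - 5*y*exp(y*z) + 2*z*exp(y*z) + 3*exp(x + z), -3*x*y, 3*x*z - 2*x*exp(x*y) - 5*z*sin(x*z) - 3*exp(x + z))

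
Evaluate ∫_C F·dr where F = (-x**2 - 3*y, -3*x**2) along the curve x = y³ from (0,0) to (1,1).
-253/84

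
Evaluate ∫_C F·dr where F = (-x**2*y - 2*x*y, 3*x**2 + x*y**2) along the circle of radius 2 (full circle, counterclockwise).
8*pi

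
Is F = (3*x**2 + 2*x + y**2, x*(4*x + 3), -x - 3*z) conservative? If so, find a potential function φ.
No, ∇×F = (0, 1, 8*x - 2*y + 3) ≠ 0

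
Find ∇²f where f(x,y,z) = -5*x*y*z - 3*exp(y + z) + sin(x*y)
-x**2*sin(x*y) - y**2*sin(x*y) - 6*exp(y + z)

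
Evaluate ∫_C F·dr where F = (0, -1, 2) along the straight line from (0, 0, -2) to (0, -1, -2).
1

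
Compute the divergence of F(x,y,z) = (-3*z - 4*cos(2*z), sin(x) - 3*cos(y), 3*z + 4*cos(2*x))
3*sin(y) + 3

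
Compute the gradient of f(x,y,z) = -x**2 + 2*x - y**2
(2 - 2*x, -2*y, 0)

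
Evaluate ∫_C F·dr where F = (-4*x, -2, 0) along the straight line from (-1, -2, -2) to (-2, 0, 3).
-10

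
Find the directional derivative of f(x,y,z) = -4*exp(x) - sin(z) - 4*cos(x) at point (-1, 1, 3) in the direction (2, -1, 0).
-8*sqrt(5)*(1 + E*sin(1))*exp(-1)/5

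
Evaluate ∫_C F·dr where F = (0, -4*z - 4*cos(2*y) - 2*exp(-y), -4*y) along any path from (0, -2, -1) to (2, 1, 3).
2*(-E*(sin(4) + sin(2) + 2 + exp(2)) + 1)*exp(-1)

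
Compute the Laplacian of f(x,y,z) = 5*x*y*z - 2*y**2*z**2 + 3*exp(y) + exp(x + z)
-4*y**2 - 4*z**2 + 3*exp(y) + 2*exp(x + z)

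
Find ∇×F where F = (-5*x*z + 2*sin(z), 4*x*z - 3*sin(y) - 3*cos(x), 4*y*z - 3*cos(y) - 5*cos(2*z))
(-4*x + 4*z + 3*sin(y), -5*x + 2*cos(z), 4*z + 3*sin(x))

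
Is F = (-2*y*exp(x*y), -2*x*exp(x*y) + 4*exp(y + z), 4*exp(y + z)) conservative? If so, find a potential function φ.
Yes, F is conservative. φ = -2*exp(x*y) + 4*exp(y + z)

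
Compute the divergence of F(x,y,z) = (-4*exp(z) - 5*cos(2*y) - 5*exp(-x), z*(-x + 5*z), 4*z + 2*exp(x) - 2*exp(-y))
4 + 5*exp(-x)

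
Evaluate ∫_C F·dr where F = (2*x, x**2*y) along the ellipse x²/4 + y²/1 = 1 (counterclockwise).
0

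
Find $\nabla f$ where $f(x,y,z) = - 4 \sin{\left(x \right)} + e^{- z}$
(-4*cos(x), 0, -exp(-z))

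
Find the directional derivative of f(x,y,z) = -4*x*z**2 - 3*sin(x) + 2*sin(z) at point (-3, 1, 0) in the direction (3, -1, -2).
-sqrt(14)*(9*cos(3) + 4)/14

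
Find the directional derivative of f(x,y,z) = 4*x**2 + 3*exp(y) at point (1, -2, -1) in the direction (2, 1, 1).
sqrt(6)*(3 + 16*exp(2))*exp(-2)/6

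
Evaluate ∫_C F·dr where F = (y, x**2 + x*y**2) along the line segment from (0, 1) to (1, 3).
25/3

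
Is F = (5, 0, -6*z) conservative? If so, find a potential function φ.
Yes, F is conservative. φ = 5*x - 3*z**2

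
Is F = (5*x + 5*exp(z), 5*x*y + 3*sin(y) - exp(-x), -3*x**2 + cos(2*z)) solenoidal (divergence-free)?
No, ∇·F = 5*x - 2*sin(2*z) + 3*cos(y) + 5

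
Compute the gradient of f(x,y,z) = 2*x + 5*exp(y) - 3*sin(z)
(2, 5*exp(y), -3*cos(z))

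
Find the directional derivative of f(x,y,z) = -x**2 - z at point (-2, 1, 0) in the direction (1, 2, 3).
sqrt(14)/14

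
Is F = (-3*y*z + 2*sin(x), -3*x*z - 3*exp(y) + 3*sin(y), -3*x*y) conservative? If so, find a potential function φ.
Yes, F is conservative. φ = -3*x*y*z - 3*exp(y) - 2*cos(x) - 3*cos(y)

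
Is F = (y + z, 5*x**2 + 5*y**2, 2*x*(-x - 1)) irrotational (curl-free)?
No, ∇×F = (0, 4*x + 3, 10*x - 1)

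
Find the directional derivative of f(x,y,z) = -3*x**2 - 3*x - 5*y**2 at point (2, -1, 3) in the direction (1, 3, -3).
15*sqrt(19)/19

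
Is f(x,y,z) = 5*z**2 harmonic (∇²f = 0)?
No, ∇²f = 10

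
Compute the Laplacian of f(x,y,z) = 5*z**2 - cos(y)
cos(y) + 10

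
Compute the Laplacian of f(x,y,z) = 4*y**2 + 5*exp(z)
5*exp(z) + 8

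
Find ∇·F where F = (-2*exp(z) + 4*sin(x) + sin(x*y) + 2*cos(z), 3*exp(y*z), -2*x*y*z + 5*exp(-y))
-2*x*y + y*cos(x*y) + 3*z*exp(y*z) + 4*cos(x)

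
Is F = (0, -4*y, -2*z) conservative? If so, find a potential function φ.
Yes, F is conservative. φ = -2*y**2 - z**2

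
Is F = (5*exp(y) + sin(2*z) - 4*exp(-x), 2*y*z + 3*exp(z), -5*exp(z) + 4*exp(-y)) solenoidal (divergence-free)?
No, ∇·F = 2*z - 5*exp(z) + 4*exp(-x)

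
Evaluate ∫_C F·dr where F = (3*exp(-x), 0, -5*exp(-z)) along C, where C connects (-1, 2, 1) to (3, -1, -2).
(-5*exp(2) - 3 + (3 + 5*E)*exp(4))*exp(-3)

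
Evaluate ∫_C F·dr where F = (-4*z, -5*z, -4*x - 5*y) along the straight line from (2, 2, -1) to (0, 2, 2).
-38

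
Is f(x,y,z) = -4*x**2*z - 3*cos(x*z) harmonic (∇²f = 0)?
No, ∇²f = 3*x**2*cos(x*z) + z*(3*z*cos(x*z) - 8)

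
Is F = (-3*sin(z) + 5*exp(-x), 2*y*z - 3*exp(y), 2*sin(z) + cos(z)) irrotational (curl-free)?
No, ∇×F = (-2*y, -3*cos(z), 0)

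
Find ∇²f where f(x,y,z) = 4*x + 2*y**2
4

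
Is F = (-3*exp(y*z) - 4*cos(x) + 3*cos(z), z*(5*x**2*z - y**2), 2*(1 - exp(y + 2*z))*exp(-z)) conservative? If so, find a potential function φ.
No, ∇×F = (-10*x**2*z + y**2 - 2*exp(y + z), -3*y*exp(y*z) - 3*sin(z), z*(10*x*z + 3*exp(y*z))) ≠ 0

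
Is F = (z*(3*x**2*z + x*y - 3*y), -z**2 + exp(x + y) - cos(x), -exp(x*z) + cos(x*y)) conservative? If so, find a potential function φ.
No, ∇×F = (-x*sin(x*y) + 2*z, 6*x**2*z + x*y + y*sin(x*y) - 3*y + z*exp(x*z), -z*(x - 3) + exp(x + y) + sin(x)) ≠ 0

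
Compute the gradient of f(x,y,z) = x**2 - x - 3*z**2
(2*x - 1, 0, -6*z)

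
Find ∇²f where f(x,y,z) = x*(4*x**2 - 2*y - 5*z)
24*x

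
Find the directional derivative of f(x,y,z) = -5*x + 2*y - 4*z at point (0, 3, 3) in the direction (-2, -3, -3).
8*sqrt(22)/11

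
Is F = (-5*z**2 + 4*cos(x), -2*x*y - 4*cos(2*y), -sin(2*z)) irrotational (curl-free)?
No, ∇×F = (0, -10*z, -2*y)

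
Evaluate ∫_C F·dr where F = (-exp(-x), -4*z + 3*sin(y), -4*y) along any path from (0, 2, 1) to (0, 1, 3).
-4 - 3*cos(1) + 3*cos(2)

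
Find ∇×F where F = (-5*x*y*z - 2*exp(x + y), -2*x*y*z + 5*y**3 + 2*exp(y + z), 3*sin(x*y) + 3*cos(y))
(2*x*y + 3*x*cos(x*y) - 2*exp(y + z) - 3*sin(y), -y*(5*x + 3*cos(x*y)), 5*x*z - 2*y*z + 2*exp(x + y))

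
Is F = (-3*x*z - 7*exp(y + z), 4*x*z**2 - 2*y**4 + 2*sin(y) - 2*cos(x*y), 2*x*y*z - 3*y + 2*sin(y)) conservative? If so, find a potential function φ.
No, ∇×F = (-6*x*z + 2*cos(y) - 3, -3*x - 2*y*z - 7*exp(y + z), 2*y*sin(x*y) + 4*z**2 + 7*exp(y + z)) ≠ 0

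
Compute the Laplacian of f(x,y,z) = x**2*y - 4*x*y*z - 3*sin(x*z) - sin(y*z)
3*x**2*sin(x*z) + y**2*sin(y*z) + 2*y + 3*z**2*sin(x*z) + z**2*sin(y*z)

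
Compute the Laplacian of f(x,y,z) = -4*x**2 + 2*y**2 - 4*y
-4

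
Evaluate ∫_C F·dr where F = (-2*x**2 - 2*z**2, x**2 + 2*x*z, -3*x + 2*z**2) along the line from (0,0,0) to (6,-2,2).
-638/3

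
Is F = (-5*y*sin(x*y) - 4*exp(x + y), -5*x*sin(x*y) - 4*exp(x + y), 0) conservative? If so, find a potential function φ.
Yes, F is conservative. φ = -4*exp(x + y) + 5*cos(x*y)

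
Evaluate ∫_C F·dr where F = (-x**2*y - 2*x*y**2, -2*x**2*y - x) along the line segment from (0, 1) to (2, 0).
1/3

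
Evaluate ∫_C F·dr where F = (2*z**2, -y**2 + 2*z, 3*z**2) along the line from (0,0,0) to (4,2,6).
964/3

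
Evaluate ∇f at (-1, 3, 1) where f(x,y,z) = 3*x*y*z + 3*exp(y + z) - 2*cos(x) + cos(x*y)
(-2*sin(1) + 3*sin(3) + 9, -3 - sin(3) + 3*exp(4), -9 + 3*exp(4))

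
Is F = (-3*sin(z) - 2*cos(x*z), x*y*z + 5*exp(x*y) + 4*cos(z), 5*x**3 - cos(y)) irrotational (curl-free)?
No, ∇×F = (-x*y + sin(y) + 4*sin(z), -15*x**2 + 2*x*sin(x*z) - 3*cos(z), y*(z + 5*exp(x*y)))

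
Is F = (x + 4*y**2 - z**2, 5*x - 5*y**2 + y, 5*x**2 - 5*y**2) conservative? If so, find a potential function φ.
No, ∇×F = (-10*y, -10*x - 2*z, 5 - 8*y) ≠ 0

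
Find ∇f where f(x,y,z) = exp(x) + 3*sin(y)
(exp(x), 3*cos(y), 0)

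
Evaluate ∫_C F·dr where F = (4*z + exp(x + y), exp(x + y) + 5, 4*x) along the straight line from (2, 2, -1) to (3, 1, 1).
15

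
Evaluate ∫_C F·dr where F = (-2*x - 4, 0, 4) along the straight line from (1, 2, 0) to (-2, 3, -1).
5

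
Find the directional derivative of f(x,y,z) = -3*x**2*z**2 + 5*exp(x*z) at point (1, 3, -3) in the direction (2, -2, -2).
sqrt(3)*(-24*exp(3) - 20/3)*exp(-3)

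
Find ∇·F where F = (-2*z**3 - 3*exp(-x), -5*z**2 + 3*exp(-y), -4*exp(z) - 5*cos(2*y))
-4*exp(z) - 3*exp(-y) + 3*exp(-x)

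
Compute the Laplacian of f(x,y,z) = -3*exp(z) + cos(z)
-3*exp(z) - cos(z)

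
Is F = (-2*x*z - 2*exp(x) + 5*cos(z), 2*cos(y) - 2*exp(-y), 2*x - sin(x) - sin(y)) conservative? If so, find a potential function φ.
No, ∇×F = (-cos(y), -2*x - 5*sin(z) + cos(x) - 2, 0) ≠ 0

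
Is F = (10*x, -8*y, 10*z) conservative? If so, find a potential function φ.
Yes, F is conservative. φ = 5*x**2 - 4*y**2 + 5*z**2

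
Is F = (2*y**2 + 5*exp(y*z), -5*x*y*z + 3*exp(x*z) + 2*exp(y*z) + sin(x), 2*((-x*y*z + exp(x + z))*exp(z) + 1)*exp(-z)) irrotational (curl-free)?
No, ∇×F = (5*x*y - 2*x*z - 3*x*exp(x*z) - 2*y*exp(y*z), 2*y*z + 5*y*exp(y*z) - 2*exp(x + z), -5*y*z - 4*y + 3*z*exp(x*z) - 5*z*exp(y*z) + cos(x))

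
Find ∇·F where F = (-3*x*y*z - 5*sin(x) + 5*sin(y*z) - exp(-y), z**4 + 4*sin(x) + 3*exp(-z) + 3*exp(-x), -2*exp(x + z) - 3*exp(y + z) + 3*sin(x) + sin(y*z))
-3*y*z + y*cos(y*z) - 2*exp(x + z) - 3*exp(y + z) - 5*cos(x)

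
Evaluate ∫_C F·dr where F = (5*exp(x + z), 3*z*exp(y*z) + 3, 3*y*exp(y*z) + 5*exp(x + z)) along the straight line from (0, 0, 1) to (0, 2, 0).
11 - 5*E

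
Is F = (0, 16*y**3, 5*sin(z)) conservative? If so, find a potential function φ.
Yes, F is conservative. φ = 4*y**4 - 5*cos(z)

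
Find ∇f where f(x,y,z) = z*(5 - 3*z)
(0, 0, 5 - 6*z)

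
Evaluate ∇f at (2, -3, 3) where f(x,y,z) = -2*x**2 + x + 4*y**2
(-7, -24, 0)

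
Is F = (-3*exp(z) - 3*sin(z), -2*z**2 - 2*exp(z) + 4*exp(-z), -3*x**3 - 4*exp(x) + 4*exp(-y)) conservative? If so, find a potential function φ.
No, ∇×F = (4*z + 2*exp(z) + 4*exp(-z) - 4*exp(-y), 9*x**2 + 4*exp(x) - 3*exp(z) - 3*cos(z), 0) ≠ 0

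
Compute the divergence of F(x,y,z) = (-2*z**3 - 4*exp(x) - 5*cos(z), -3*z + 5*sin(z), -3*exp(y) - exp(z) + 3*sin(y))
-4*exp(x) - exp(z)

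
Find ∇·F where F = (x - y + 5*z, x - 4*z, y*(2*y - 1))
1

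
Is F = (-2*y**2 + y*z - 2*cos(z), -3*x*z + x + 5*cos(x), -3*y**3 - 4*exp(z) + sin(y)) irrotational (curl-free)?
No, ∇×F = (3*x - 9*y**2 + cos(y), y + 2*sin(z), 4*y - 4*z - 5*sin(x) + 1)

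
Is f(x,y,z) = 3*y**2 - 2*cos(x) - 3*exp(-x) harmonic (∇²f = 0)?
No, ∇²f = 2*cos(x) + 6 - 3*exp(-x)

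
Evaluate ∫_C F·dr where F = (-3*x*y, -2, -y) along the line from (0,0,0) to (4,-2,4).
40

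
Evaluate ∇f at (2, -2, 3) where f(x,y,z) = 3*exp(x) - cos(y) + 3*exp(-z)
(3*exp(2), -sin(2), -3*exp(-3))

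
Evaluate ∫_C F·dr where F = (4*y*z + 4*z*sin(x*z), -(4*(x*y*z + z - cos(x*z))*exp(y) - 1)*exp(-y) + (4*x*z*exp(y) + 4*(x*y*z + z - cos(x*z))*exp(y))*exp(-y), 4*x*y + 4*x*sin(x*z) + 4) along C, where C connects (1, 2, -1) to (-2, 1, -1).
-exp(-1) + exp(-2) - 4*cos(2) + 4*cos(1) + 16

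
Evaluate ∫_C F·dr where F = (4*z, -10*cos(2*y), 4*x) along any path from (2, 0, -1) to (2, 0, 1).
16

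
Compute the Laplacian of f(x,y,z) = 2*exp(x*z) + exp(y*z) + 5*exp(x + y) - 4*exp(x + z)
2*x**2*exp(x*z) + y**2*exp(y*z) + 2*z**2*exp(x*z) + z**2*exp(y*z) + 10*exp(x + y) - 8*exp(x + z)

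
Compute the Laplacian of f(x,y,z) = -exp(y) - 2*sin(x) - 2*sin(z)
-exp(y) + 2*sin(x) + 2*sin(z)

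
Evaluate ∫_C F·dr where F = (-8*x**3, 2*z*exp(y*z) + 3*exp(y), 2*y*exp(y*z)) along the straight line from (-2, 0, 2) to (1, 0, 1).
30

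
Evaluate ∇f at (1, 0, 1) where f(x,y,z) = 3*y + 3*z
(0, 3, 3)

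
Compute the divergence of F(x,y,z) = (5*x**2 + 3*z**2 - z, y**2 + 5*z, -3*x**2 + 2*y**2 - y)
10*x + 2*y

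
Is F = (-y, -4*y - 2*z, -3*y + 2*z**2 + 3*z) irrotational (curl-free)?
No, ∇×F = (-1, 0, 1)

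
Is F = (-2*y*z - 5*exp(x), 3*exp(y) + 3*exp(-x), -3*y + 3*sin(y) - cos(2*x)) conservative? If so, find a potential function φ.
No, ∇×F = (3*cos(y) - 3, -2*y - 2*sin(2*x), 2*z - 3*exp(-x)) ≠ 0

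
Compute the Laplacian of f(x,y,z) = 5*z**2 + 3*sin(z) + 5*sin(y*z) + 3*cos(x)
-5*y**2*sin(y*z) - 5*z**2*sin(y*z) - 3*sin(z) - 3*cos(x) + 10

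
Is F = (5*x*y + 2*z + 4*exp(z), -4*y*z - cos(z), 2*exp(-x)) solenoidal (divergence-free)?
No, ∇·F = 5*y - 4*z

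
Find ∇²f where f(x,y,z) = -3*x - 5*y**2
-10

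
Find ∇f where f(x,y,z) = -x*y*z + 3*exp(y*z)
(-y*z, z*(-x + 3*exp(y*z)), y*(-x + 3*exp(y*z)))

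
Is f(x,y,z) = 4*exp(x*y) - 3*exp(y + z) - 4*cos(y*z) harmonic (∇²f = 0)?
No, ∇²f = 4*x**2*exp(x*y) + 4*y**2*exp(x*y) + 4*y**2*cos(y*z) + 4*z**2*cos(y*z) - 6*exp(y + z)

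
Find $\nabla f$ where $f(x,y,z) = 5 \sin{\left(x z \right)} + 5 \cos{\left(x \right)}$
(5*z*cos(x*z) - 5*sin(x), 0, 5*x*cos(x*z))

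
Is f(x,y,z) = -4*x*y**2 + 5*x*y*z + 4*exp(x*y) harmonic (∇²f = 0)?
No, ∇²f = 4*x*(x*exp(x*y) - 2) + 4*y**2*exp(x*y)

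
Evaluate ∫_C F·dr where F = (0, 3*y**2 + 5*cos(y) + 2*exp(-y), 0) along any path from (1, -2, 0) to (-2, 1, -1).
-2*exp(-1) + 5*sin(1) + 5*sin(2) + 9 + 2*exp(2)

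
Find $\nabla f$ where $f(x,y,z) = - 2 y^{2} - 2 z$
(0, -4*y, -2)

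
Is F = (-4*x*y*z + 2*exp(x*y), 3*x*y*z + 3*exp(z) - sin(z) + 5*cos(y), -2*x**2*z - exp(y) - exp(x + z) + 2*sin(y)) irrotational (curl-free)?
No, ∇×F = (-3*x*y - exp(y) - 3*exp(z) + 2*cos(y) + cos(z), -4*x*y + 4*x*z + exp(x + z), 4*x*z - 2*x*exp(x*y) + 3*y*z)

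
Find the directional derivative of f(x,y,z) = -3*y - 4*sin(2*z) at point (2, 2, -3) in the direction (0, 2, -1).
2*sqrt(5)*(-3 + 4*cos(6))/5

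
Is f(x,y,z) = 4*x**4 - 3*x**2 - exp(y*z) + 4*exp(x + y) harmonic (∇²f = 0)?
No, ∇²f = 48*x**2 - y**2*exp(y*z) - z**2*exp(y*z) + 8*exp(x + y) - 6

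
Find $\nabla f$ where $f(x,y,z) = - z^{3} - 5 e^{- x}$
(5*exp(-x), 0, -3*z**2)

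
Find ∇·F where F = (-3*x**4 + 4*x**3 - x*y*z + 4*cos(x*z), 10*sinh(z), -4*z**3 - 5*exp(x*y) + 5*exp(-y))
-12*x**3 + 12*x**2 - y*z - 12*z**2 - 4*z*sin(x*z)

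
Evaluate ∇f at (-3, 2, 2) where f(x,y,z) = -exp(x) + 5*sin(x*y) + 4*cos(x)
(-exp(-3) + 4*sin(3) + 10*cos(6), -15*cos(6), 0)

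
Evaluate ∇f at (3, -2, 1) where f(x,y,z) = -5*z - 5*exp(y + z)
(0, -5*exp(-1), -5 - 5*exp(-1))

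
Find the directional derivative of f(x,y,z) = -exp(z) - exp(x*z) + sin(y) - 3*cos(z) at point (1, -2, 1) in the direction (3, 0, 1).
sqrt(10)*(-5*E + 3*sin(1))/10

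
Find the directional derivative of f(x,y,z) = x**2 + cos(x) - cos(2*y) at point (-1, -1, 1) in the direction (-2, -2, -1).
-2*sin(1)/3 + 4*sin(2)/3 + 4/3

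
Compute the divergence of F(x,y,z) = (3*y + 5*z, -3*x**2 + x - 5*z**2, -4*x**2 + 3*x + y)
0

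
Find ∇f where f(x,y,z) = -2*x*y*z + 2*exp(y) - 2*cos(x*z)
(2*z*(-y + sin(x*z)), -2*x*z + 2*exp(y), 2*x*(-y + sin(x*z)))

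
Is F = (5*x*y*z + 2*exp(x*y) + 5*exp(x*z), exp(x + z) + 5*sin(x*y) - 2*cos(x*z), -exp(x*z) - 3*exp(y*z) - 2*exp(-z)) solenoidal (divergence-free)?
No, ∇·F = -x*exp(x*z) + 5*x*cos(x*y) + 5*y*z + 2*y*exp(x*y) - 3*y*exp(y*z) + 5*z*exp(x*z) + 2*exp(-z)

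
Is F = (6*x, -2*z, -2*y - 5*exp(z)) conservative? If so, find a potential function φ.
Yes, F is conservative. φ = 3*x**2 - 2*y*z - 5*exp(z)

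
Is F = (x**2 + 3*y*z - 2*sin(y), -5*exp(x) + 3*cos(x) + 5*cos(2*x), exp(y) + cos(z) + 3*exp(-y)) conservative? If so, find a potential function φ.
No, ∇×F = (exp(y) - 3*exp(-y), 3*y, -3*z - 5*exp(x) - 3*sin(x) - 10*sin(2*x) + 2*cos(y)) ≠ 0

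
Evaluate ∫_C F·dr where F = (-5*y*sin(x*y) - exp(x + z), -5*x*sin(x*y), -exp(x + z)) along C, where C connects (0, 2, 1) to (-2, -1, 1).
-5 + 5*cos(2) + 2*sinh(1)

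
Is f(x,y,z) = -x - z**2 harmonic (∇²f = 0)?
No, ∇²f = -2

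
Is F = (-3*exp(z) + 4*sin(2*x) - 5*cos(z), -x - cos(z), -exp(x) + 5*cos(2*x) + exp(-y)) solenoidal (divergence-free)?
No, ∇·F = 8*cos(2*x)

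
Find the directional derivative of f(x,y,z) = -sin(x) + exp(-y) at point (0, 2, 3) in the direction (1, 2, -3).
sqrt(14)*(-exp(2) - 2)*exp(-2)/14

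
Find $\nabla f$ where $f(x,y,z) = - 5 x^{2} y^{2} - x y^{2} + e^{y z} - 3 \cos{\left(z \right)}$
(y**2*(-10*x - 1), -10*x**2*y - 2*x*y + z*exp(y*z), y*exp(y*z) + 3*sin(z))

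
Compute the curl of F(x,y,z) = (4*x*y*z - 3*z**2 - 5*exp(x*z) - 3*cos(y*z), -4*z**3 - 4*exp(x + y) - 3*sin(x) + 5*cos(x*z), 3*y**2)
(5*x*sin(x*z) + 6*y + 12*z**2, 4*x*y - 5*x*exp(x*z) + 3*y*sin(y*z) - 6*z, -4*x*z - 5*z*sin(x*z) - 3*z*sin(y*z) - 4*exp(x + y) - 3*cos(x))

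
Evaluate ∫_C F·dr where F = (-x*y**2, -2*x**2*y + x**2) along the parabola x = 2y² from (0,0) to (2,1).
-28/15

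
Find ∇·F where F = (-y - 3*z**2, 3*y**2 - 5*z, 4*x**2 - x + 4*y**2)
6*y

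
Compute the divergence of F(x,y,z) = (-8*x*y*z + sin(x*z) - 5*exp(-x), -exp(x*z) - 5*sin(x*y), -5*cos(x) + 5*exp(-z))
-5*x*cos(x*y) - 8*y*z + z*cos(x*z) - 5*exp(-z) + 5*exp(-x)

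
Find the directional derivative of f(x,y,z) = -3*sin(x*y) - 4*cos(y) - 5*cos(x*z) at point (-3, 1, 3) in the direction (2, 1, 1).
sqrt(6)*(-15*sin(9) + 3*cos(3) + 4*sin(1))/6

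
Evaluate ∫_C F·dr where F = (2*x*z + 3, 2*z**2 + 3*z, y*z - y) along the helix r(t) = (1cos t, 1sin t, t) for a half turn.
-14 - 5*pi/2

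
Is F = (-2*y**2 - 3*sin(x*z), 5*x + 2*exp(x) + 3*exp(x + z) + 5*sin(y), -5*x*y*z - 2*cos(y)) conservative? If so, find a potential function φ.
No, ∇×F = (-5*x*z - 3*exp(x + z) + 2*sin(y), -3*x*cos(x*z) + 5*y*z, 4*y + 2*exp(x) + 3*exp(x + z) + 5) ≠ 0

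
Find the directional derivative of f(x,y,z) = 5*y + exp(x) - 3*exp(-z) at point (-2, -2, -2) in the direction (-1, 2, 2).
-exp(-2)/3 + 10/3 + 2*exp(2)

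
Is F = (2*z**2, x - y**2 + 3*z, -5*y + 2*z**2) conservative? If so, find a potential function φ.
No, ∇×F = (-8, 4*z, 1) ≠ 0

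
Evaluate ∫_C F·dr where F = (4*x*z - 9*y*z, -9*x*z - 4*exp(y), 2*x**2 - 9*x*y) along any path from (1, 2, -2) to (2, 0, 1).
-28 + 4*exp(2)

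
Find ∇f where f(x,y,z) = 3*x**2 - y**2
(6*x, -2*y, 0)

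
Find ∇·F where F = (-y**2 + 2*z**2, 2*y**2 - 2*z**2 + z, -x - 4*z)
4*y - 4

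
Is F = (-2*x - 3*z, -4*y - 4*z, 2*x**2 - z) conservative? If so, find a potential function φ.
No, ∇×F = (4, -4*x - 3, 0) ≠ 0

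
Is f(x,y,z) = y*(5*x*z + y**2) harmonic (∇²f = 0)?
No, ∇²f = 6*y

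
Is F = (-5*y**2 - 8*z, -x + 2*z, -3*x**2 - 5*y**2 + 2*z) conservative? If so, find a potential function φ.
No, ∇×F = (-10*y - 2, 6*x - 8, 10*y - 1) ≠ 0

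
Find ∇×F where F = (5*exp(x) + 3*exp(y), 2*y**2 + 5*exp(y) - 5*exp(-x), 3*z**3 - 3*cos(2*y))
(6*sin(2*y), 0, -3*exp(y) + 5*exp(-x))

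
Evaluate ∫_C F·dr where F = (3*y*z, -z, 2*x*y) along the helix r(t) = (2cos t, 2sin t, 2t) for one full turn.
-24*pi**2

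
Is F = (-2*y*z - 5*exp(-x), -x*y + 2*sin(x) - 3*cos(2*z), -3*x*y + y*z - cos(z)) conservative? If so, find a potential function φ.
No, ∇×F = (-3*x + z - 6*sin(2*z), y, -y + 2*z + 2*cos(x)) ≠ 0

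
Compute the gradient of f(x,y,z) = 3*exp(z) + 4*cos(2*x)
(-8*sin(2*x), 0, 3*exp(z))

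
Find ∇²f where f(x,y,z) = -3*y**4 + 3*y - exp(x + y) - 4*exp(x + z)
-36*y**2 - 2*exp(x + y) - 8*exp(x + z)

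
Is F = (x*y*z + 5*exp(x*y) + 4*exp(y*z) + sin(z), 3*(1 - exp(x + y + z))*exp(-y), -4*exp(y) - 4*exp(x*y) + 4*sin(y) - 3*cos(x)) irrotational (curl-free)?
No, ∇×F = (-4*x*exp(x*y) - 4*exp(y) + 3*exp(x + z) + 4*cos(y), x*y + 4*y*exp(x*y) + 4*y*exp(y*z) - 3*sin(x) + cos(z), -x*z - 5*x*exp(x*y) - 4*z*exp(y*z) - 3*exp(x + z))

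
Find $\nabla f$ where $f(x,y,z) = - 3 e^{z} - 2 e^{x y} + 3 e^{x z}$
(-2*y*exp(x*y) + 3*z*exp(x*z), -2*x*exp(x*y), 3*x*exp(x*z) - 3*exp(z))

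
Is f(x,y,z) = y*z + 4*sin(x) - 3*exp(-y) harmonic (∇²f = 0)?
No, ∇²f = -4*sin(x) - 3*exp(-y)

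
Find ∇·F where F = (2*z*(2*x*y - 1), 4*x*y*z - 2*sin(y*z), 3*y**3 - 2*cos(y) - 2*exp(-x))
2*z*(2*x + 2*y - cos(y*z))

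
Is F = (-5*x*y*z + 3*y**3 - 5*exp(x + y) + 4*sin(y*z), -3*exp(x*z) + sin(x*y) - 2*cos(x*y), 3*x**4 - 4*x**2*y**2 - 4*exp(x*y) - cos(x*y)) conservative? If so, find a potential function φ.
No, ∇×F = (x*(-8*x*y - 4*exp(x*y) + 3*exp(x*z) + sin(x*y)), -12*x**3 + 8*x*y**2 - 5*x*y + 4*y*exp(x*y) - y*sin(x*y) + 4*y*cos(y*z), 5*x*z - 9*y**2 + 2*y*sin(x*y) + y*cos(x*y) - 3*z*exp(x*z) - 4*z*cos(y*z) + 5*exp(x + y)) ≠ 0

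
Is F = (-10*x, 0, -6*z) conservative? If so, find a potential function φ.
Yes, F is conservative. φ = -5*x**2 - 3*z**2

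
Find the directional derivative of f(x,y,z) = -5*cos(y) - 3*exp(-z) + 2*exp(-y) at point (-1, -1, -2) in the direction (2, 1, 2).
-2*E/3 - 5*sin(1)/3 + 2*exp(2)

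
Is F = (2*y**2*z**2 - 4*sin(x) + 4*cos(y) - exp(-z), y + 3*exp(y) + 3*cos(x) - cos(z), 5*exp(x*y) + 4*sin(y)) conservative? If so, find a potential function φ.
No, ∇×F = (5*x*exp(x*y) - sin(z) + 4*cos(y), 4*y**2*z - 5*y*exp(x*y) + exp(-z), -4*y*z**2 - 3*sin(x) + 4*sin(y)) ≠ 0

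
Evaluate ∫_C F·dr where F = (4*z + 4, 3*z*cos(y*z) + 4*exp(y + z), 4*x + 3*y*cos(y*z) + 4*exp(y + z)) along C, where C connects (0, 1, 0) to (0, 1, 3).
-4*E + 3*sin(3) + 4*exp(4)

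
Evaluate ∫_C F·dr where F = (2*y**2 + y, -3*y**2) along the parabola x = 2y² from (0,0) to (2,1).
7/3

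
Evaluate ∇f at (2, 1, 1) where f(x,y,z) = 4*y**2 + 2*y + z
(0, 10, 1)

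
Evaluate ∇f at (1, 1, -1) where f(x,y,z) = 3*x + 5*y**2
(3, 10, 0)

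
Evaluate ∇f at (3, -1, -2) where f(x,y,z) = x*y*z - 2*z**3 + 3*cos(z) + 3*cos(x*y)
(2 - 3*sin(3), -6 + 9*sin(3), -27 + 3*sin(2))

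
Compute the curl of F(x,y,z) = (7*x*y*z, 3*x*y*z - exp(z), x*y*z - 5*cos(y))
(-3*x*y + x*z + exp(z) + 5*sin(y), y*(7*x - z), z*(-7*x + 3*y))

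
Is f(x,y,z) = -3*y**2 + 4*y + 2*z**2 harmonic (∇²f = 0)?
No, ∇²f = -2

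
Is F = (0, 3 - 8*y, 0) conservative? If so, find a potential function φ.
Yes, F is conservative. φ = y*(3 - 4*y)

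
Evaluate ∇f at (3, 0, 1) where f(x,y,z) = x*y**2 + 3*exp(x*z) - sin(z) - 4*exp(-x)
((4 + 3*exp(6))*exp(-3), 0, -cos(1) + 9*exp(3))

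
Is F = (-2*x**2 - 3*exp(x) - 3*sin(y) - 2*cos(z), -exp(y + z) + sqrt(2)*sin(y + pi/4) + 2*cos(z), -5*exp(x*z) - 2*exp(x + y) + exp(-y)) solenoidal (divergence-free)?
No, ∇·F = -5*x*exp(x*z) - 4*x - 3*exp(x) - exp(y + z) + sqrt(2)*cos(y + pi/4)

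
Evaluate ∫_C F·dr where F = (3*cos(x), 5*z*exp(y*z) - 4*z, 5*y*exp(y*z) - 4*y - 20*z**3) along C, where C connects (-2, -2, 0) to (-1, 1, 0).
-3*sin(1) + 3*sin(2)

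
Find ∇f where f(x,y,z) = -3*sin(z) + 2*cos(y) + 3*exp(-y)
(0, -2*sin(y) - 3*exp(-y), -3*cos(z))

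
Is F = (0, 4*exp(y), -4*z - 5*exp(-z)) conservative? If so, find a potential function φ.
Yes, F is conservative. φ = -2*z**2 + 4*exp(y) + 5*exp(-z)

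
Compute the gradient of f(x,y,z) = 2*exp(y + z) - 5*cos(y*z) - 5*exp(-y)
(0, 5*z*sin(y*z) + 2*exp(y + z) + 5*exp(-y), 5*y*sin(y*z) + 2*exp(y + z))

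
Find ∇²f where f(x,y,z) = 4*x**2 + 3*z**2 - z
14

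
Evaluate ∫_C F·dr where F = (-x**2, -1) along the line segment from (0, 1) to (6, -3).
-68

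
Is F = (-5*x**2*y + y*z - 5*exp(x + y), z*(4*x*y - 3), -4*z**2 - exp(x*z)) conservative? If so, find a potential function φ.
No, ∇×F = (-4*x*y + 3, y + z*exp(x*z), 5*x**2 + 4*y*z - z + 5*exp(x + y)) ≠ 0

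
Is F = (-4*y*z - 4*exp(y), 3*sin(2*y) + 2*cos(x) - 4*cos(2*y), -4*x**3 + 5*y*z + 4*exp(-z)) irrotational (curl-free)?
No, ∇×F = (5*z, 12*x**2 - 4*y, 4*z + 4*exp(y) - 2*sin(x))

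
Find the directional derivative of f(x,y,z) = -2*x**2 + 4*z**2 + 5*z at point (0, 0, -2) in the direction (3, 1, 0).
0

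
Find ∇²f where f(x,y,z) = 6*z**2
12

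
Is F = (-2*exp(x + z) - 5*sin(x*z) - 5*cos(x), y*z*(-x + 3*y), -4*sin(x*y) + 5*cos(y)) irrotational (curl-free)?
No, ∇×F = (-4*x*cos(x*y) + y*(x - 3*y) - 5*sin(y), -5*x*cos(x*z) + 4*y*cos(x*y) - 2*exp(x + z), -y*z)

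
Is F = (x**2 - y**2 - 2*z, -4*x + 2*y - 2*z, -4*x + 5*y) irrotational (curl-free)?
No, ∇×F = (7, 2, 2*y - 4)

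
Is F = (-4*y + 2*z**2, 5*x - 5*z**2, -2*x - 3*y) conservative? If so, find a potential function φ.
No, ∇×F = (10*z - 3, 4*z + 2, 9) ≠ 0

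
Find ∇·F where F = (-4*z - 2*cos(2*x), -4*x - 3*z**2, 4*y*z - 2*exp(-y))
4*y + 4*sin(2*x)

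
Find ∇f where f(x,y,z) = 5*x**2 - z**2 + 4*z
(10*x, 0, 4 - 2*z)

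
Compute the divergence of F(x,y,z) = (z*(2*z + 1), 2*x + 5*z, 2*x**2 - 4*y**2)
0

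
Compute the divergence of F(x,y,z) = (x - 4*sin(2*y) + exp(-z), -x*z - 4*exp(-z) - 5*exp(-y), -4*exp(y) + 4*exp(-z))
1 - 4*exp(-z) + 5*exp(-y)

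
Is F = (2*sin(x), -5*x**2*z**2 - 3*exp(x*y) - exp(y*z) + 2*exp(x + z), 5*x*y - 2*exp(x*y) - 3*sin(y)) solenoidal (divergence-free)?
No, ∇·F = -3*x*exp(x*y) - z*exp(y*z) + 2*cos(x)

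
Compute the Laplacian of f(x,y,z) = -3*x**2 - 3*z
-6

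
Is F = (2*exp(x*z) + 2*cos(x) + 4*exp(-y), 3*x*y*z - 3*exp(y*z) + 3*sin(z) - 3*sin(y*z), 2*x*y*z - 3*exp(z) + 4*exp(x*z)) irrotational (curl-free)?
No, ∇×F = (-3*x*y + 2*x*z + 3*y*exp(y*z) + 3*y*cos(y*z) - 3*cos(z), 2*x*exp(x*z) - 2*y*z - 4*z*exp(x*z), 3*y*z + 4*exp(-y))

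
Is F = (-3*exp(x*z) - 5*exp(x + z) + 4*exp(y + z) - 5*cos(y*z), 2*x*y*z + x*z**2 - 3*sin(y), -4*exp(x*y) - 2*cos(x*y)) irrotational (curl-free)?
No, ∇×F = (2*x*(-y - z - 2*exp(x*y) + sin(x*y)), -3*x*exp(x*z) + 4*y*exp(x*y) - 2*y*sin(x*y) + 5*y*sin(y*z) - 5*exp(x + z) + 4*exp(y + z), 2*y*z + z**2 - 5*z*sin(y*z) - 4*exp(y + z))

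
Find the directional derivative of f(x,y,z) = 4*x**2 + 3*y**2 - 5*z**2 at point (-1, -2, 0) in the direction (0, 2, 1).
-24*sqrt(5)/5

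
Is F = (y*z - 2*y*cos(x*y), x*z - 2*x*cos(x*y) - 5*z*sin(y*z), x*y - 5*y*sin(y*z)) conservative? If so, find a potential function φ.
Yes, F is conservative. φ = x*y*z - 2*sin(x*y) + 5*cos(y*z)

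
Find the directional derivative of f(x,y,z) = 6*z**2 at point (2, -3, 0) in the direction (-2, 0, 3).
0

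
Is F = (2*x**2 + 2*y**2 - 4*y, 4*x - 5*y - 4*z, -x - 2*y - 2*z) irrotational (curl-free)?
No, ∇×F = (2, 1, 8 - 4*y)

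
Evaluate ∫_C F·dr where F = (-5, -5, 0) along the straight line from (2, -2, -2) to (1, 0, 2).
-5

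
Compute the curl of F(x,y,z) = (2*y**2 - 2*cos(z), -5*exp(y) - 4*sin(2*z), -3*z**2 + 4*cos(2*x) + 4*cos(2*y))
(-8*sin(2*y) + 8*cos(2*z), 8*sin(2*x) + 2*sin(z), -4*y)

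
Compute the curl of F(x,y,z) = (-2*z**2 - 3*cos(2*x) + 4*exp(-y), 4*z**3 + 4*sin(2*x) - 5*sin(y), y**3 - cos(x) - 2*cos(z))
(3*y**2 - 12*z**2, -4*z - sin(x), 8*cos(2*x) + 4*exp(-y))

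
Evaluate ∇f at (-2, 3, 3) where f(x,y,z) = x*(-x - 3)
(1, 0, 0)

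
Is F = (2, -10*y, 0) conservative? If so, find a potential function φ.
Yes, F is conservative. φ = 2*x - 5*y**2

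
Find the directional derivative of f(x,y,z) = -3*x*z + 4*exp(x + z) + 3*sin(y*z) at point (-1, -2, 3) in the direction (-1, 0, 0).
9 - 4*exp(2)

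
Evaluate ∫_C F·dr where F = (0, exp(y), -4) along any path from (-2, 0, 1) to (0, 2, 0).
3 + exp(2)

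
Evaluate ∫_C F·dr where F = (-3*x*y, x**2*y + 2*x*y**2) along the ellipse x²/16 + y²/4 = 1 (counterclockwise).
16*pi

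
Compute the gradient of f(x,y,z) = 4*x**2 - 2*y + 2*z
(8*x, -2, 2)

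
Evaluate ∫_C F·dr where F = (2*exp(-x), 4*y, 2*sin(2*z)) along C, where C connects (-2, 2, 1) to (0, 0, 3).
-10 - cos(6) + cos(2) + 2*exp(2)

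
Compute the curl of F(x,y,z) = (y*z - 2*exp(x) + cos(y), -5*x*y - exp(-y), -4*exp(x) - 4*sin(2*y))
(-8*cos(2*y), y + 4*exp(x), -5*y - z + sin(y))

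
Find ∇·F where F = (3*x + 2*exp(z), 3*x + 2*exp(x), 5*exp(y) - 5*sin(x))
3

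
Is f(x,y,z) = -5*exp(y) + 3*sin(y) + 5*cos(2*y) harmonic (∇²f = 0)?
No, ∇²f = -5*exp(y) - 3*sin(y) - 20*cos(2*y)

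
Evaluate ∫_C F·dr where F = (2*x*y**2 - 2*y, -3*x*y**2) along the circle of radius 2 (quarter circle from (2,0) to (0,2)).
-8 - pi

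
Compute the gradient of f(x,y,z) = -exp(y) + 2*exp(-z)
(0, -exp(y), -2*exp(-z))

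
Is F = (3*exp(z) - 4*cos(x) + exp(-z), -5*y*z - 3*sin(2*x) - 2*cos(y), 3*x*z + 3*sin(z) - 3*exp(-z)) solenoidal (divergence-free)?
No, ∇·F = 3*x - 5*z + 4*sin(x) + 2*sin(y) + 3*cos(z) + 3*exp(-z)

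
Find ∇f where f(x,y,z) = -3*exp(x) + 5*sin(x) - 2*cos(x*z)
(2*z*sin(x*z) - 3*exp(x) + 5*cos(x), 0, 2*x*sin(x*z))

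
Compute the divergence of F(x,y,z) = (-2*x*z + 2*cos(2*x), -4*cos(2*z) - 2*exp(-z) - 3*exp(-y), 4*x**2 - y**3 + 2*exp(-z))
-2*z - 4*sin(2*x) - 2*exp(-z) + 3*exp(-y)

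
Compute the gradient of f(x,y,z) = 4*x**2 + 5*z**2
(8*x, 0, 10*z)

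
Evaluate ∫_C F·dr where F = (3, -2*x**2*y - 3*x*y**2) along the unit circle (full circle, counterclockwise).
-3*pi/4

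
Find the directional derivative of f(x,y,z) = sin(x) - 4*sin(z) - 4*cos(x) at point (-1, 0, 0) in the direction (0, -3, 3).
-2*sqrt(2)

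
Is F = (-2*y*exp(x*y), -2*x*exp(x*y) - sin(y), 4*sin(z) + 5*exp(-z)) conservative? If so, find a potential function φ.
Yes, F is conservative. φ = -2*exp(x*y) + cos(y) - 4*cos(z) - 5*exp(-z)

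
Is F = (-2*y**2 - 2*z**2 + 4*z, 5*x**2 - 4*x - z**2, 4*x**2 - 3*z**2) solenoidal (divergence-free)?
No, ∇·F = -6*z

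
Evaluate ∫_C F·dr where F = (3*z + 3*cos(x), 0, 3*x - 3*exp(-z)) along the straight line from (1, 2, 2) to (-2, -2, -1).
3*(-1 + (-sin(2) - sin(1) + E)*exp(2))*exp(-2)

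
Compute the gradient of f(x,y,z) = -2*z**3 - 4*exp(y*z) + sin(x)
(cos(x), -4*z*exp(y*z), -4*y*exp(y*z) - 6*z**2)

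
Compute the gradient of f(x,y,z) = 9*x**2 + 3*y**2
(18*x, 6*y, 0)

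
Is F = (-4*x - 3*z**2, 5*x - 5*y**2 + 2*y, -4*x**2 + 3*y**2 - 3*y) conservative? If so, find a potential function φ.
No, ∇×F = (6*y - 3, 8*x - 6*z, 5) ≠ 0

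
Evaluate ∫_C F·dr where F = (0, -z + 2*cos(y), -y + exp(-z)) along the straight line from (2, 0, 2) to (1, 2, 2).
-4 + 2*sin(2)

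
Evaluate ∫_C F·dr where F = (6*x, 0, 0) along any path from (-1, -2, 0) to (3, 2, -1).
24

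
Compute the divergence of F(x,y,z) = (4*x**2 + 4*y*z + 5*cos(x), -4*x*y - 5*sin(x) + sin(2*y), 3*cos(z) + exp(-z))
4*x - 5*sin(x) - 3*sin(z) + 2*cos(2*y) - exp(-z)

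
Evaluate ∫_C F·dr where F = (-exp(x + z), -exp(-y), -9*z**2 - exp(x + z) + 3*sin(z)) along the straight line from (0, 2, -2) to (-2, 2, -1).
(3*(-7 - cos(1) + cos(2))*exp(3) - 1 + E)*exp(-3)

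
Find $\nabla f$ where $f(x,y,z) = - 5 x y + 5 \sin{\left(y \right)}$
(-5*y, -5*x + 5*cos(y), 0)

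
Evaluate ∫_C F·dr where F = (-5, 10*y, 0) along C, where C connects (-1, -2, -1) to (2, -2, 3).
-15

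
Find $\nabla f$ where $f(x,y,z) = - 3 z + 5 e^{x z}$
(5*z*exp(x*z), 0, 5*x*exp(x*z) - 3)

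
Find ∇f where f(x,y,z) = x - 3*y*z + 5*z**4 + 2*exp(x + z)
(2*exp(x + z) + 1, -3*z, -3*y + 20*z**3 + 2*exp(x + z))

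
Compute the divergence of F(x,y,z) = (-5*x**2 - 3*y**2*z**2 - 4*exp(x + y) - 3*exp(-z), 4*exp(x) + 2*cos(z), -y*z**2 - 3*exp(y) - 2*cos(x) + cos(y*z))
-10*x - 2*y*z - y*sin(y*z) - 4*exp(x + y)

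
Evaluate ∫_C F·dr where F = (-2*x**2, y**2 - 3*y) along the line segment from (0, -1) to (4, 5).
-110/3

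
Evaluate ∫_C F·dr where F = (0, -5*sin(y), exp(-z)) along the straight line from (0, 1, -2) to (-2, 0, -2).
5 - 5*cos(1)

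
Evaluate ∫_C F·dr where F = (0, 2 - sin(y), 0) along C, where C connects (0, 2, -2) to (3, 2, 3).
0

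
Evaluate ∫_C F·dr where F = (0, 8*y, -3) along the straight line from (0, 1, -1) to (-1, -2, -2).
15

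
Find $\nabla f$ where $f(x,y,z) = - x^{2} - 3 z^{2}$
(-2*x, 0, -6*z)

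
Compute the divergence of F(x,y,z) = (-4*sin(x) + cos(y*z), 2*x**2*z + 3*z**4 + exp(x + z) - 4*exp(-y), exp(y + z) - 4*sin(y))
exp(y + z) - 4*cos(x) + 4*exp(-y)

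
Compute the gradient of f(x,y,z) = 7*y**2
(0, 14*y, 0)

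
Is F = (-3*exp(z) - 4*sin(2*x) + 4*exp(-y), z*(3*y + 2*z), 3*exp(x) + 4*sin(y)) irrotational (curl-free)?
No, ∇×F = (-3*y - 4*z + 4*cos(y), -3*exp(x) - 3*exp(z), 4*exp(-y))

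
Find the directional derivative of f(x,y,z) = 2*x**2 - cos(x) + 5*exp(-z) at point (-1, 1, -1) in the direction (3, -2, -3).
3*sqrt(22)*(-4 - sin(1) + 5*E)/22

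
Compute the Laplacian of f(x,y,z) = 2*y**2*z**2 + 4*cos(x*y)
-4*x**2*cos(x*y) - 4*y**2*cos(x*y) + 4*y**2 + 4*z**2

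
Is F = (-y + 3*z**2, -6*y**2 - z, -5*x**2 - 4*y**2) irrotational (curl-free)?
No, ∇×F = (1 - 8*y, 10*x + 6*z, 1)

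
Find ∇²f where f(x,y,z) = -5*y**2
-10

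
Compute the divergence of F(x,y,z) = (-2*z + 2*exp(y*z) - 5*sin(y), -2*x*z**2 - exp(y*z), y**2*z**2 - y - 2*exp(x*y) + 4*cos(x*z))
-4*x*sin(x*z) + 2*y**2*z - z*exp(y*z)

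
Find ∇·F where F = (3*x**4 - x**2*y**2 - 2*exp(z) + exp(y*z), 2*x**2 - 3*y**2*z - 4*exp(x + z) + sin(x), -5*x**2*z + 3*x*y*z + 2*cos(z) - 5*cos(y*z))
12*x**3 - 5*x**2 - 2*x*y**2 + 3*x*y - 6*y*z + 5*y*sin(y*z) - 2*sin(z)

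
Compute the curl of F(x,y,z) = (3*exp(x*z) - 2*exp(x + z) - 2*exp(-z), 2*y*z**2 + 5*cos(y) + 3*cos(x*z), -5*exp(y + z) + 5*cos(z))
(3*x*sin(x*z) - 4*y*z - 5*exp(y + z), 3*x*exp(x*z) - 2*exp(x + z) + 2*exp(-z), -3*z*sin(x*z))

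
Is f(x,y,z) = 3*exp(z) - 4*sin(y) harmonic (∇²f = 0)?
No, ∇²f = 3*exp(z) + 4*sin(y)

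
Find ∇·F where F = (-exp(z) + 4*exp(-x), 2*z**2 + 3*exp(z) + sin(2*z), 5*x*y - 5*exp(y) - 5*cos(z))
5*sin(z) - 4*exp(-x)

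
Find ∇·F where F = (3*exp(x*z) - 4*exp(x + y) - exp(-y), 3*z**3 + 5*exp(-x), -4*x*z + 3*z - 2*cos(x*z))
2*x*sin(x*z) - 4*x + 3*z*exp(x*z) - 4*exp(x + y) + 3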